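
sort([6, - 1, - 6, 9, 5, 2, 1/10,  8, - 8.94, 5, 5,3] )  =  [ - 8.94, - 6, - 1 , 1/10,  2, 3, 5, 5  ,  5,6, 8, 9]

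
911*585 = 532935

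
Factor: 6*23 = 2^1*3^1*23^1 = 138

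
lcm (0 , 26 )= 0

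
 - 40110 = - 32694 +  -  7416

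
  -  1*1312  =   - 1312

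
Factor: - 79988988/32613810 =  - 2^1*5^( - 1 )*157^1 * 991^ ( - 1)*1097^( - 1 )*42457^1 = - 13331498/5435635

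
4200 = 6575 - 2375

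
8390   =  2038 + 6352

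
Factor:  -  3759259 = - 7^1*537037^1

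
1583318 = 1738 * 911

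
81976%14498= 9486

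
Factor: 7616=2^6*7^1*17^1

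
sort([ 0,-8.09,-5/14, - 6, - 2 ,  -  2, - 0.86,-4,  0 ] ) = [ -8.09,  -  6, -4,-2,  -  2,  -  0.86, - 5/14, 0,  0] 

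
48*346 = 16608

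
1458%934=524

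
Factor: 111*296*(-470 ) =  -  2^4*3^1*5^1*37^2 * 47^1 = - 15442320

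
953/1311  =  953/1311 =0.73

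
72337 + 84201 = 156538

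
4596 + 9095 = 13691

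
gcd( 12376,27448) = 8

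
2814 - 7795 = -4981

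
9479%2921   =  716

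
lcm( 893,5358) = 5358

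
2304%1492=812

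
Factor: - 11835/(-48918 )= 2^ ( - 1 ) * 3^1 * 5^1*31^ ( - 1) = 15/62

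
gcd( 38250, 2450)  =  50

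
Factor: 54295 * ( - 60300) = -2^2 * 3^2*5^3  *  67^1 * 10859^1 =- 3273988500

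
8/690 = 4/345 = 0.01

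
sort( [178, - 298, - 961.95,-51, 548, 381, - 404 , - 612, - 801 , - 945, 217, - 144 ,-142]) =[- 961.95,-945 , - 801,-612 , - 404, - 298, - 144, - 142, - 51,178,  217, 381 , 548]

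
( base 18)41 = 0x49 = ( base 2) 1001001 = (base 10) 73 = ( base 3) 2201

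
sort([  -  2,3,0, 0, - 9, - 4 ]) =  [  -  9, -4, - 2,0 , 0, 3]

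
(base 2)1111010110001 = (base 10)7857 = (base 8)17261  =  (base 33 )773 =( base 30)8LR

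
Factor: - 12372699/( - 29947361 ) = 3^1*109^1*149^(-1)  *  157^1*241^1*200989^(  -  1 )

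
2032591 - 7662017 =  - 5629426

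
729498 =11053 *66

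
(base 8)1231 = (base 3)220122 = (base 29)mr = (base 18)20H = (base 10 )665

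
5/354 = 5/354 = 0.01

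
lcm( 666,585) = 43290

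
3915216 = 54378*72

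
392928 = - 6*(  -  65488)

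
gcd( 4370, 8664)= 38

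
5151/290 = 5151/290 = 17.76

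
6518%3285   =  3233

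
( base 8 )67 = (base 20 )2f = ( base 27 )21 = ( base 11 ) 50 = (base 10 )55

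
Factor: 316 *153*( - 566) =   -  2^3 *3^2*17^1 * 79^1*283^1  =  - 27364968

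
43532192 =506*86032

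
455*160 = 72800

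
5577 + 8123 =13700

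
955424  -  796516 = 158908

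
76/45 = 1+31/45= 1.69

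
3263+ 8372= 11635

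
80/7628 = 20/1907 = 0.01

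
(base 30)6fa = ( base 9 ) 8031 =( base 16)16E4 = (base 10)5860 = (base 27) 811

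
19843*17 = 337331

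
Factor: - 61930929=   -  3^1*20643643^1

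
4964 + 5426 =10390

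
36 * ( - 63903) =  - 2300508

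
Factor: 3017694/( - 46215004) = -1508847/23107502= - 2^ (-1)*3^1 * 11^( - 1) * 19^1 * 23^( - 1) * 103^1*257^1 * 45667^(-1 ) 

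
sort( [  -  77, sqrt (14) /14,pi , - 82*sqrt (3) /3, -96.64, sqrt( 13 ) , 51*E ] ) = [  -  96.64,- 77  , - 82 * sqrt( 3)/3, sqrt( 14)/14 , pi,  sqrt( 13 ),51*E ]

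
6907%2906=1095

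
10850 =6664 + 4186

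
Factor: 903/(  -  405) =-3^(-3)*5^(-1) * 7^1*43^1 =- 301/135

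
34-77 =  - 43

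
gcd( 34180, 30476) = 4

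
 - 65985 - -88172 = 22187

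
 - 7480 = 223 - 7703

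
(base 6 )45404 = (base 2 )1100100001100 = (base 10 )6412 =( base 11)48AA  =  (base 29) 7i3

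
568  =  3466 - 2898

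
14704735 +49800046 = 64504781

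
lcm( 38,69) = 2622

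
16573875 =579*28625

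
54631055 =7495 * 7289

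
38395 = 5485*7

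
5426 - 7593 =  - 2167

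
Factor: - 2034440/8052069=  - 2^3*3^( - 1 )*5^1*181^1 * 281^1*2684023^( - 1 )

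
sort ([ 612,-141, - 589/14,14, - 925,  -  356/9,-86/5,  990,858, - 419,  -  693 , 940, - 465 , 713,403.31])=[ - 925,-693,-465,-419,-141, - 589/14,-356/9, - 86/5,  14,403.31,612 , 713 , 858,940,990]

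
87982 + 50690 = 138672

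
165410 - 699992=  - 534582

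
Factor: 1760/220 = 2^3 = 8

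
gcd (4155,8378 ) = 1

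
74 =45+29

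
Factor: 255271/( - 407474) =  - 2^ (-1 )*19^(- 1)*397^1*643^1*10723^ ( - 1 )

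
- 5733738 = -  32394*177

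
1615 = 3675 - 2060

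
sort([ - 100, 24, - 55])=[ - 100, -55, 24 ] 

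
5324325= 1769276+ 3555049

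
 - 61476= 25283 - 86759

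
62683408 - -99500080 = 162183488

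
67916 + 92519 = 160435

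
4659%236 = 175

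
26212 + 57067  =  83279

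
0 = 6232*0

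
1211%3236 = 1211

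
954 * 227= 216558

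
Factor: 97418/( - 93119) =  - 2^1*13^( - 2)*19^(-1)*29^( - 1)*67^1*727^1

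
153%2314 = 153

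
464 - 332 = 132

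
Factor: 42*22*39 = 2^2*3^2 * 7^1*11^1*13^1 = 36036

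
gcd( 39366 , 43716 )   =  6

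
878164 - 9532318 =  - 8654154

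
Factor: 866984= 2^3*29^1*37^1*101^1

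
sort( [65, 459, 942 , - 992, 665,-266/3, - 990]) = [ - 992, - 990, - 266/3 , 65 , 459,665, 942]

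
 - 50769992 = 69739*( - 728 )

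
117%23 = 2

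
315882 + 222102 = 537984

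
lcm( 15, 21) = 105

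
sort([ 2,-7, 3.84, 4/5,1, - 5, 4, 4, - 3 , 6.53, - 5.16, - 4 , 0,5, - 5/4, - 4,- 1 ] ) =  [ - 7, - 5.16, - 5, - 4, - 4, - 3, - 5/4, - 1,0,4/5, 1, 2,  3.84,4,4,5, 6.53]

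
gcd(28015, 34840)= 65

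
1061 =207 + 854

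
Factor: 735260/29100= 379/15= 3^( - 1 ) * 5^( - 1 )*379^1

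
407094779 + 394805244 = 801900023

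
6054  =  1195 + 4859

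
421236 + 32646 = 453882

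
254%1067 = 254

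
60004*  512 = 30722048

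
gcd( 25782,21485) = 4297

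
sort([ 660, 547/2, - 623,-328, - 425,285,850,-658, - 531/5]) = [  -  658,  -  623, - 425,  -  328, - 531/5,547/2, 285, 660,850]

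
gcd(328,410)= 82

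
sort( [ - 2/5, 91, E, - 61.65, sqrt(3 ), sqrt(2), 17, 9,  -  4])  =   [ - 61.65, - 4,- 2/5, sqrt(2 ), sqrt (3 ),E,9,17, 91 ]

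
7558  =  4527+3031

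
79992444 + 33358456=113350900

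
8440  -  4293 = 4147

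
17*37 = 629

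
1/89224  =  1/89224 = 0.00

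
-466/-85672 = 233/42836= 0.01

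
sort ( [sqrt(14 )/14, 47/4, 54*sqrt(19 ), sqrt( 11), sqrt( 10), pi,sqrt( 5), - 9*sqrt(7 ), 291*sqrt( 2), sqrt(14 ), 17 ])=[-9*sqrt(7 ),sqrt(14)/14 , sqrt( 5), pi, sqrt(10 ), sqrt(11 ),  sqrt(14), 47/4,  17,54*sqrt(19), 291*sqrt(2) ] 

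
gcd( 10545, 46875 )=15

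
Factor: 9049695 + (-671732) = 11^1*761633^1 = 8377963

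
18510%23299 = 18510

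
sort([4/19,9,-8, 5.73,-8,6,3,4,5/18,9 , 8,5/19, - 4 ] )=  [-8,-8, - 4, 4/19,5/19, 5/18, 3, 4,5.73,  6, 8,9, 9 ] 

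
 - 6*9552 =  - 57312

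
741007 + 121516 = 862523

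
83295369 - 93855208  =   - 10559839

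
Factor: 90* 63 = 2^1*3^4*5^1*7^1 = 5670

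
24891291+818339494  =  843230785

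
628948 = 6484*97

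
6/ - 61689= - 1 + 20561/20563=- 0.00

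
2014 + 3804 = 5818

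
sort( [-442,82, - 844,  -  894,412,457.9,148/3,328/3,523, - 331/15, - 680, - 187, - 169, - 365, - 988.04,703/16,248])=[ - 988.04, - 894, - 844, - 680, - 442, - 365,-187, - 169, - 331/15,703/16,148/3,82, 328/3,248, 412,457.9, 523]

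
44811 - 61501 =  - 16690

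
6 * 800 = 4800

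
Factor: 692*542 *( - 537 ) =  - 2^3*3^1*173^1*179^1*271^1=- 201409368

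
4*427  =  1708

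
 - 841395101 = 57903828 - 899298929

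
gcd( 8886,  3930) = 6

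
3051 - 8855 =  - 5804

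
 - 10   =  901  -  911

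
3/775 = 3/775=0.00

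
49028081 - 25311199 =23716882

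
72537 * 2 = 145074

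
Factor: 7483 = 7^1*1069^1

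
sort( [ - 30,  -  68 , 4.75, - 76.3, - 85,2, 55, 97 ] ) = [ - 85, - 76.3, - 68, - 30,2 , 4.75, 55,97]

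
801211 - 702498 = 98713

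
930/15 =62 = 62.00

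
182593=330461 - 147868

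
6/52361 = 6/52361 = 0.00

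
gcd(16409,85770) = 1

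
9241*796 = 7355836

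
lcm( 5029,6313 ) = 296711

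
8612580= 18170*474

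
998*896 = 894208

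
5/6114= 5/6114 = 0.00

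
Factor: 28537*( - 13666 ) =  - 2^1*6833^1*28537^1=- 389986642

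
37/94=37/94 = 0.39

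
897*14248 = 12780456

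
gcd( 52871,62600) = 1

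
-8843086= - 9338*947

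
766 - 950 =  - 184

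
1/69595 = 1/69595 = 0.00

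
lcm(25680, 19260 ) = 77040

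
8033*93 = 747069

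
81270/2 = 40635 = 40635.00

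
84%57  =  27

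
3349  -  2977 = 372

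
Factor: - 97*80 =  - 2^4 * 5^1 * 97^1 =- 7760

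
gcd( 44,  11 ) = 11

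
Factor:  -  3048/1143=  - 8/3 = - 2^3*3^( -1 )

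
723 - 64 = 659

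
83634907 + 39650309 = 123285216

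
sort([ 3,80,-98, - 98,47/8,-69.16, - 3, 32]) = [ - 98, - 98,- 69.16, - 3, 3, 47/8, 32,80 ] 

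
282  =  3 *94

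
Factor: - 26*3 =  - 2^1*3^1 *13^1 = -78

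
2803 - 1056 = 1747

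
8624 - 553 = 8071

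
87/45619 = 87/45619 = 0.00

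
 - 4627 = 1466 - 6093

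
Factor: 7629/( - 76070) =- 2^( - 1)*3^1 * 5^ (  -  1) * 2543^1*7607^ (-1 ) 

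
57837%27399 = 3039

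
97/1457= 97/1457 = 0.07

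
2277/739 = 3  +  60/739 = 3.08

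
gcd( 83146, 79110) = 2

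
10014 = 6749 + 3265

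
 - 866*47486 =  - 41122876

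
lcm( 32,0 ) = 0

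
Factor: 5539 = 29^1*191^1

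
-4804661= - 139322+-4665339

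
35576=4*8894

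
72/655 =72/655= 0.11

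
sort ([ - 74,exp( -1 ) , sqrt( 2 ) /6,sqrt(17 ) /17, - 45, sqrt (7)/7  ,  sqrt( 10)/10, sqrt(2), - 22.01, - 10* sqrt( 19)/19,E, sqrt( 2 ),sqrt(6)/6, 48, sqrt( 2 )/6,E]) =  [ -74, - 45, - 22.01, - 10 * sqrt( 19 )/19, sqrt( 2 ) /6, sqrt( 2)/6, sqrt(17 ) /17,sqrt(10)/10, exp( - 1),  sqrt(7)/7, sqrt( 6)/6,sqrt(2 ),sqrt(2 ),E,E, 48]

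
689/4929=13/93 = 0.14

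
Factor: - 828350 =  - 2^1*5^2 * 16567^1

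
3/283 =3/283 = 0.01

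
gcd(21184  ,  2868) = 4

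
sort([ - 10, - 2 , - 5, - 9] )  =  [ - 10, - 9,  -  5,-2] 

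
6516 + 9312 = 15828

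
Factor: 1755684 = 2^2*3^2*7^1*6967^1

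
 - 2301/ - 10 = 2301/10 = 230.10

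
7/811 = 7/811 =0.01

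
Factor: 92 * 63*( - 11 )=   -  2^2 * 3^2*7^1*11^1*23^1= - 63756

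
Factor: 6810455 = 5^1*17^1*19^1*4217^1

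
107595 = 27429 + 80166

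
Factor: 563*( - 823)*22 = - 2^1*11^1*563^1*823^1= - 10193678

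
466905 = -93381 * ( - 5 ) 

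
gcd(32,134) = 2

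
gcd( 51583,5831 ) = 7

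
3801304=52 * 73102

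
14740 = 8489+6251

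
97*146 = 14162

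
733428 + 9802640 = 10536068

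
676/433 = 676/433= 1.56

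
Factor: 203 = 7^1 * 29^1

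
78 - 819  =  - 741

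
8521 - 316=8205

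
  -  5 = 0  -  5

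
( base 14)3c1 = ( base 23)19l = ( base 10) 757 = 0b1011110101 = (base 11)629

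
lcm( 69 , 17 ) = 1173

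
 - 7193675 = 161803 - 7355478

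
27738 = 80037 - 52299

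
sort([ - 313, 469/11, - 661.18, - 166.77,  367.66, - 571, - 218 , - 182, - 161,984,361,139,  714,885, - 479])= [ - 661.18, - 571,- 479, - 313, - 218,-182,- 166.77, - 161,469/11 , 139, 361, 367.66,714 , 885,984]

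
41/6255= 41/6255= 0.01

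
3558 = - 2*( - 1779)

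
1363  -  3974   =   - 2611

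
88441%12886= 11125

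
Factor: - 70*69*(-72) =347760 = 2^4*3^3*5^1*7^1*23^1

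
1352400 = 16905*80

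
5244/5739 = 1748/1913 = 0.91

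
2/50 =1/25 = 0.04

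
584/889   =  584/889 = 0.66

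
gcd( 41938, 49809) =1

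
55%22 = 11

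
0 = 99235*0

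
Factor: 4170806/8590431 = 2^1*3^(  -  1 )*23^( - 2) * 97^1*5413^( - 1 )*21499^1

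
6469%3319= 3150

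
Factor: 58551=3^1*29^1 * 673^1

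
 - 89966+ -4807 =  - 94773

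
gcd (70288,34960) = 368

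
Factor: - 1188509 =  - 7^1*31^1*5477^1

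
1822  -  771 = 1051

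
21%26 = 21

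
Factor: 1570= 2^1*5^1*157^1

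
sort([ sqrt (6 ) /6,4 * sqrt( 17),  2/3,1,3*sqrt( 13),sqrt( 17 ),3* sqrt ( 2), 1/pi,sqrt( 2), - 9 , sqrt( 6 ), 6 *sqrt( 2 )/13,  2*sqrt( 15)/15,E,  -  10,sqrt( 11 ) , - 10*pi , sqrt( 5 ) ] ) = [-10*pi ,- 10,  -  9 , 1/pi , sqrt( 6)/6, 2*sqrt( 15)/15,  6*sqrt( 2) /13,  2/3,1,sqrt( 2 ),sqrt (5 ), sqrt( 6),  E, sqrt (11),sqrt( 17 ),3*sqrt(2 ),3*sqrt ( 13 ) , 4*sqrt( 17 )]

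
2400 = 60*40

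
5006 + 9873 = 14879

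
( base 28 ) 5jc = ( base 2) 1000101110000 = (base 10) 4464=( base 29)58R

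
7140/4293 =2380/1431 = 1.66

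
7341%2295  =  456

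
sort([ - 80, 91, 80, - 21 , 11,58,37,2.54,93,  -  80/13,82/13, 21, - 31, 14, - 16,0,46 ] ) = [- 80, - 31, - 21, - 16,-80/13, 0,2.54, 82/13,11, 14,21,37,46,58,80,91, 93 ]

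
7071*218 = 1541478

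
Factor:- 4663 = -4663^1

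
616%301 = 14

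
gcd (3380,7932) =4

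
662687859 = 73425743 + 589262116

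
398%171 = 56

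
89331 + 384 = 89715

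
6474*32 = 207168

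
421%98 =29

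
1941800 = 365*5320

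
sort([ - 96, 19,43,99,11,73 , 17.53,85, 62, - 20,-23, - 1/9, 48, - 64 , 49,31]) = [ - 96, - 64, - 23,-20, - 1/9, 11,17.53, 19, 31, 43,48, 49, 62,73, 85,99] 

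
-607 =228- 835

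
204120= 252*810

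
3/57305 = 3/57305= 0.00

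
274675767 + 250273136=524948903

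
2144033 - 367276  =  1776757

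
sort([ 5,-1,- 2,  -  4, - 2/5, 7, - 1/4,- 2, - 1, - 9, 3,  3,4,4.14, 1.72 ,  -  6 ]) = [-9, - 6, - 4, - 2, - 2, - 1, - 1, - 2/5, -1/4,  1.72, 3, 3,4, 4.14, 5, 7 ]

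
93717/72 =1301 +5/8 = 1301.62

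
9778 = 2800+6978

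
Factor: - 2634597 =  - 3^2 * 7^1*19^1*31^1*71^1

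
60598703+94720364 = 155319067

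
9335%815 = 370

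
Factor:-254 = -2^1 * 127^1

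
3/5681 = 3/5681 =0.00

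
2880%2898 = 2880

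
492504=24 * 20521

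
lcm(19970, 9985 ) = 19970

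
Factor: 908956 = 2^2*17^1*13367^1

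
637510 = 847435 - 209925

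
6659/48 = 6659/48=138.73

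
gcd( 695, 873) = 1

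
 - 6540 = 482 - 7022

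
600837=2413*249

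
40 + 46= 86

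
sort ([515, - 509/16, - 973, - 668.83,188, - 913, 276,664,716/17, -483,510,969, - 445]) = [ -973,-913,-668.83, - 483,  -  445, -509/16,716/17,188,276,510, 515, 664, 969]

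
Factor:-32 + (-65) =-97  =  -97^1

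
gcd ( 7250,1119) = 1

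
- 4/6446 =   -  2/3223 = - 0.00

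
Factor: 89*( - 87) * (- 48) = 2^4*3^2*29^1*89^1 = 371664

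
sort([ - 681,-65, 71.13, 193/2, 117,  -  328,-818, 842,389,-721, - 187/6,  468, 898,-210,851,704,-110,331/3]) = [ - 818,-721,-681,  -  328 , - 210, - 110,-65 , - 187/6, 71.13, 193/2,331/3, 117, 389,468, 704,842, 851,  898]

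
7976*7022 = 56007472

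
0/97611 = 0 = 0.00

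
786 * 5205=4091130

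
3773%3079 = 694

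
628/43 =628/43 = 14.60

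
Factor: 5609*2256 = 12653904 = 2^4*3^1* 47^1*71^1*79^1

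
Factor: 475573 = 7^1 * 67939^1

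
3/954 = 1/318 = 0.00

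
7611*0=0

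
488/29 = 16 + 24/29 = 16.83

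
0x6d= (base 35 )34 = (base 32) 3d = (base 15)74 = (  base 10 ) 109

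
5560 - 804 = 4756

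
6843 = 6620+223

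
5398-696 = 4702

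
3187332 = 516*6177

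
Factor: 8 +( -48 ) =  - 2^3*5^1 = -  40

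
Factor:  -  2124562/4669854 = -3^( - 1)*7^(  -  1 )*11^1*269^1*359^1*111187^( - 1 ) = -  1062281/2334927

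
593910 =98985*6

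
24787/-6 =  - 4132  +  5/6 = -4131.17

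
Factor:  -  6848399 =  - 17^1*402847^1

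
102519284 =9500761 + 93018523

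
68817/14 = 9831/2 = 4915.50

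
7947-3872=4075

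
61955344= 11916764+50038580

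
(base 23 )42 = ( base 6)234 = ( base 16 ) 5E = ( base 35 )2O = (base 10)94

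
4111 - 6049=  - 1938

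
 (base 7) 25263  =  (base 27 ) 93i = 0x1a04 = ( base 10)6660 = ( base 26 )9m4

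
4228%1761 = 706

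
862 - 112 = 750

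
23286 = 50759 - 27473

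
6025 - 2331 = 3694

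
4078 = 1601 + 2477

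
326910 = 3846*85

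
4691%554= 259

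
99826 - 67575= 32251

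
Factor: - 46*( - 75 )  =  2^1 *3^1 * 5^2*23^1 = 3450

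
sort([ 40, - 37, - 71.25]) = [ - 71.25, - 37,40]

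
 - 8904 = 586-9490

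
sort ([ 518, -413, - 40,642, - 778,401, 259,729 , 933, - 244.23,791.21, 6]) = [ - 778, - 413, - 244.23, - 40,6, 259,  401 , 518,642,729, 791.21,933]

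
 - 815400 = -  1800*453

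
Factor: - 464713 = - 163^1*2851^1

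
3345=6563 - 3218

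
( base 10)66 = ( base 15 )46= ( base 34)1W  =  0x42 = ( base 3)2110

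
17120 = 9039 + 8081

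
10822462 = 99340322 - 88517860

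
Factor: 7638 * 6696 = 51144048  =  2^4 *3^4*19^1*31^1*67^1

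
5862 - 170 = 5692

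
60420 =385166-324746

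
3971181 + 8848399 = 12819580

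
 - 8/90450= - 4/45225= - 0.00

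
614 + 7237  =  7851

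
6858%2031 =765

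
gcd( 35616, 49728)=672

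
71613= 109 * 657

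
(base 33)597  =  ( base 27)7NP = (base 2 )1011001110101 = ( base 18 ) HD7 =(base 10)5749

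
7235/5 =1447 = 1447.00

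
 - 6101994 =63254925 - 69356919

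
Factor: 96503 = 11^1*31^1*283^1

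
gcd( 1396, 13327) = 1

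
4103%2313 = 1790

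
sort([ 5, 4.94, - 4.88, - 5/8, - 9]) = [-9,-4.88, - 5/8,  4.94,5]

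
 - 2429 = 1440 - 3869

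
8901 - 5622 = 3279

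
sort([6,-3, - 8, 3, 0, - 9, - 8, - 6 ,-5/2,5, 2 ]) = [ - 9, - 8, - 8 , - 6,-3, - 5/2 , 0,2,3,5,6]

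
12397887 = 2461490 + 9936397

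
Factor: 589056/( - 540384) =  - 472/433=- 2^3*59^1 * 433^( - 1 ) 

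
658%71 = 19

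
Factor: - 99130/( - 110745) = 862/963 = 2^1*3^( - 2)*107^( - 1)*431^1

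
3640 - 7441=  -  3801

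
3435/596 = 5 +455/596 = 5.76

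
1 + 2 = 3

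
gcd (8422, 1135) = 1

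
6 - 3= 3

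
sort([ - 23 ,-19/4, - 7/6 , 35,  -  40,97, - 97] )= [-97,-40,- 23, - 19/4, - 7/6, 35, 97 ] 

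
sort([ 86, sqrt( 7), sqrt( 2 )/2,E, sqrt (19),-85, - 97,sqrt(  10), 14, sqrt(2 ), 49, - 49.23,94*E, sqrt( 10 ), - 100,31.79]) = [-100, - 97 ,- 85, - 49.23,sqrt(2 ) /2,sqrt(2), sqrt(7),E,sqrt(10 ), sqrt(10 ) , sqrt ( 19 ), 14,31.79,  49, 86,94*E]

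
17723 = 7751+9972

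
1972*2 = 3944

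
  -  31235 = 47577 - 78812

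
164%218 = 164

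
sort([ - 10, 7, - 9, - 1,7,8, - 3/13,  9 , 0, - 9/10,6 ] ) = [ - 10, - 9, - 1, - 9/10, -3/13,0,6, 7, 7, 8, 9 ] 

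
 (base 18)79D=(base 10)2443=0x98b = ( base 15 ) ACD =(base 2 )100110001011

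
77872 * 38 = 2959136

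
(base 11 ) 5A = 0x41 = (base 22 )2L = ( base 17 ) 3E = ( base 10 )65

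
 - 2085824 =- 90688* 23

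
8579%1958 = 747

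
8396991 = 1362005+7034986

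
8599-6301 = 2298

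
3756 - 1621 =2135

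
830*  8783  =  7289890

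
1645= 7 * 235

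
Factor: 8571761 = 11^2*70841^1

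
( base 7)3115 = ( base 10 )1090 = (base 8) 2102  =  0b10001000010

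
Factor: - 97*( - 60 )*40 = 232800 = 2^5*3^1*5^2*97^1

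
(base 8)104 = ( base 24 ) 2k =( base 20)38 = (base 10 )68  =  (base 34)20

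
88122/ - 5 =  - 17625 + 3/5 = - 17624.40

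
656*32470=21300320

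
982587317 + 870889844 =1853477161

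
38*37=1406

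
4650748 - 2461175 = 2189573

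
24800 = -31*(-800 ) 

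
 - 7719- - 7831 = 112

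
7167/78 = 2389/26= 91.88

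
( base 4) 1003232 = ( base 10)4334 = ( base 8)10356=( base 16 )10ee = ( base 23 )84A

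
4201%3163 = 1038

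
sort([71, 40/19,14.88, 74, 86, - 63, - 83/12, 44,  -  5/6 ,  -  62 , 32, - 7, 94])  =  [ - 63,-62, - 7,  -  83/12,- 5/6, 40/19, 14.88,32, 44, 71,74, 86, 94]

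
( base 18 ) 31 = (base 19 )2H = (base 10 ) 55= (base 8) 67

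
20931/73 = 20931/73 = 286.73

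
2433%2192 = 241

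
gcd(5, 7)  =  1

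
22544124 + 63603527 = 86147651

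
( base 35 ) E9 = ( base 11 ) 414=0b111110011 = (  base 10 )499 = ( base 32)fj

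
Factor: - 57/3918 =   -  19/1306 = - 2^(- 1) *19^1*653^( - 1)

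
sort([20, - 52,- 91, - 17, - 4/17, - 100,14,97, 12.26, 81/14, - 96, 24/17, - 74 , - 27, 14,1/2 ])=[ - 100 , - 96, - 91, - 74, - 52 , - 27 , - 17, -4/17, 1/2,24/17,81/14, 12.26, 14,14,20,  97] 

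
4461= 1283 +3178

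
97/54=1 + 43/54 = 1.80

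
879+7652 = 8531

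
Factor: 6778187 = 13^1*521399^1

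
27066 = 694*39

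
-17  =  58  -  75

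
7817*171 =1336707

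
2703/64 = 2703/64 = 42.23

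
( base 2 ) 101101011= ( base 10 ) 363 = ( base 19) 102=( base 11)300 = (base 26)dp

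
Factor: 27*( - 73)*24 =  - 47304  =  - 2^3*3^4*73^1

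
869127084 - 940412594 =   -  71285510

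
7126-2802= 4324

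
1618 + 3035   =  4653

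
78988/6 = 39494/3 = 13164.67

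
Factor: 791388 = 2^2*3^2*13^1*19^1*89^1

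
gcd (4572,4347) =9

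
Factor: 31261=43^1*727^1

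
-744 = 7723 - 8467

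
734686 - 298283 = 436403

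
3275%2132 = 1143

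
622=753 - 131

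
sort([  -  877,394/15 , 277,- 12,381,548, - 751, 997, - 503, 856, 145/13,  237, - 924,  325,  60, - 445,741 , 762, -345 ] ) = [- 924, - 877 , - 751, - 503, -445,-345 , - 12, 145/13,  394/15 , 60,237,277,325, 381, 548,741, 762 , 856, 997 ]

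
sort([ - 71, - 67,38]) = [ - 71, - 67, 38 ] 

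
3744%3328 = 416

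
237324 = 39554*6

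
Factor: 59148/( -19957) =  - 2^2*3^2 * 7^( - 1 )*31^1*53^1* 2851^( - 1 ) 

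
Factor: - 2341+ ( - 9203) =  - 11544 = - 2^3*3^1*13^1*37^1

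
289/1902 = 289/1902 = 0.15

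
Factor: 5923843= 5923843^1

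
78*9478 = 739284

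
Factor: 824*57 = 2^3*3^1 * 19^1 * 103^1 = 46968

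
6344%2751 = 842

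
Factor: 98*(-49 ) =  - 2^1*7^4 = -  4802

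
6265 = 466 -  - 5799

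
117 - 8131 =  - 8014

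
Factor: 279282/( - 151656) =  - 523/284 = -  2^(-2 )*71^( - 1)*523^1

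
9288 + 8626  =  17914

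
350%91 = 77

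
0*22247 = 0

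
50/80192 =25/40096 = 0.00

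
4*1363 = 5452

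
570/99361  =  570/99361= 0.01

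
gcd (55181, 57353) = 1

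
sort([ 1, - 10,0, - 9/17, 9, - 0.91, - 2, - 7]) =[ - 10, - 7, - 2, - 0.91, - 9/17, 0,  1, 9]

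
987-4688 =-3701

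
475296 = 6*79216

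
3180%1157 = 866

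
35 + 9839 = 9874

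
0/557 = 0 = 0.00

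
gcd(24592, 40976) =16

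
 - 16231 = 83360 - 99591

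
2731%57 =52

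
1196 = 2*598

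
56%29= 27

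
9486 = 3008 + 6478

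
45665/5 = 9133 = 9133.00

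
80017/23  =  3479 = 3479.00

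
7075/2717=7075/2717 = 2.60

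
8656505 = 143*60535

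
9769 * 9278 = 90636782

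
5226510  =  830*6297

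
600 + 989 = 1589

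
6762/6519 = 1+81/2173 = 1.04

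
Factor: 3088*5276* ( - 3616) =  - 2^11*113^1*193^1*1319^1 = - 58912913408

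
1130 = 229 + 901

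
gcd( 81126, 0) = 81126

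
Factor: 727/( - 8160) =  - 2^( - 5 ) * 3^( - 1 )*5^( - 1 ) * 17^( - 1) * 727^1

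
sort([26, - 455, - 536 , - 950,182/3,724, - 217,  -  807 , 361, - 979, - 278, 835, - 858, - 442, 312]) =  [ - 979, - 950 , - 858, - 807, - 536 , - 455, - 442, - 278,-217, 26, 182/3,312, 361,  724,835]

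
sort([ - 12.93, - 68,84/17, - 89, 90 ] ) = [ - 89,-68, - 12.93,  84/17,90]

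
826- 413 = 413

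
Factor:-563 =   -  563^1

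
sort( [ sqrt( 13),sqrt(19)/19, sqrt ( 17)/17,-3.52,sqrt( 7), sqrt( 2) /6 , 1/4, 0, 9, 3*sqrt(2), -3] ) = [-3.52 , - 3,0, sqrt( 19 )/19, sqrt( 2)/6, sqrt( 17 ) /17,  1/4, sqrt( 7), sqrt( 13 ),  3*sqrt(2),9 ] 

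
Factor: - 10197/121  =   - 927/11 = - 3^2 * 11^(  -  1)*103^1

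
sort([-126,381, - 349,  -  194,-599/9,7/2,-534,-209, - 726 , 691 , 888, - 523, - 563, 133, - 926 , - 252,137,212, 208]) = [ - 926, - 726, - 563,-534,  -  523, - 349, - 252 ,  -  209,-194,-126, - 599/9,7/2,133, 137,208,212,381,691, 888]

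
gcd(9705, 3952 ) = 1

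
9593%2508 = 2069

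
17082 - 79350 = - 62268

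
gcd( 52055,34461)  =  1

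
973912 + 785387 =1759299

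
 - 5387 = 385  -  5772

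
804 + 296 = 1100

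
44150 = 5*8830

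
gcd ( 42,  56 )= 14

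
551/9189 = 551/9189 = 0.06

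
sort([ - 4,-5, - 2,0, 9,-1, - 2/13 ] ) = [ - 5, - 4, - 2, - 1, - 2/13, 0,9 ]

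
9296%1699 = 801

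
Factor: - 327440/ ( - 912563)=2^4*5^1*71^ (-1 ) * 4093^1*12853^ ( - 1)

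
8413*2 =16826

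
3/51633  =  1/17211=0.00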